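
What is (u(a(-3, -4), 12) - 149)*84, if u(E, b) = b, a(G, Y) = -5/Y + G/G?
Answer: -11508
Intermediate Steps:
a(G, Y) = 1 - 5/Y (a(G, Y) = -5/Y + 1 = 1 - 5/Y)
(u(a(-3, -4), 12) - 149)*84 = (12 - 149)*84 = -137*84 = -11508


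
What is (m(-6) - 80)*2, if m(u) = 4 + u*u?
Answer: -80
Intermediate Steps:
m(u) = 4 + u²
(m(-6) - 80)*2 = ((4 + (-6)²) - 80)*2 = ((4 + 36) - 80)*2 = (40 - 80)*2 = -40*2 = -80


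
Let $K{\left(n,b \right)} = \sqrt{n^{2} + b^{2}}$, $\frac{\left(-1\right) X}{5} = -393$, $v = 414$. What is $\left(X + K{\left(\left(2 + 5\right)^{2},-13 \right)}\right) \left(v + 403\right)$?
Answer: $1605405 + 817 \sqrt{2570} \approx 1.6468 \cdot 10^{6}$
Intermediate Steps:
$X = 1965$ ($X = \left(-5\right) \left(-393\right) = 1965$)
$K{\left(n,b \right)} = \sqrt{b^{2} + n^{2}}$
$\left(X + K{\left(\left(2 + 5\right)^{2},-13 \right)}\right) \left(v + 403\right) = \left(1965 + \sqrt{\left(-13\right)^{2} + \left(\left(2 + 5\right)^{2}\right)^{2}}\right) \left(414 + 403\right) = \left(1965 + \sqrt{169 + \left(7^{2}\right)^{2}}\right) 817 = \left(1965 + \sqrt{169 + 49^{2}}\right) 817 = \left(1965 + \sqrt{169 + 2401}\right) 817 = \left(1965 + \sqrt{2570}\right) 817 = 1605405 + 817 \sqrt{2570}$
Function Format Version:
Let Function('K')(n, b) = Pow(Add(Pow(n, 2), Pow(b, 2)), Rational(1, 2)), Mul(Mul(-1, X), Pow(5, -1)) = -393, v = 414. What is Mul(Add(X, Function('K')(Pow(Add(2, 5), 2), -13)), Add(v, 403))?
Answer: Add(1605405, Mul(817, Pow(2570, Rational(1, 2)))) ≈ 1.6468e+6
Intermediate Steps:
X = 1965 (X = Mul(-5, -393) = 1965)
Function('K')(n, b) = Pow(Add(Pow(b, 2), Pow(n, 2)), Rational(1, 2))
Mul(Add(X, Function('K')(Pow(Add(2, 5), 2), -13)), Add(v, 403)) = Mul(Add(1965, Pow(Add(Pow(-13, 2), Pow(Pow(Add(2, 5), 2), 2)), Rational(1, 2))), Add(414, 403)) = Mul(Add(1965, Pow(Add(169, Pow(Pow(7, 2), 2)), Rational(1, 2))), 817) = Mul(Add(1965, Pow(Add(169, Pow(49, 2)), Rational(1, 2))), 817) = Mul(Add(1965, Pow(Add(169, 2401), Rational(1, 2))), 817) = Mul(Add(1965, Pow(2570, Rational(1, 2))), 817) = Add(1605405, Mul(817, Pow(2570, Rational(1, 2))))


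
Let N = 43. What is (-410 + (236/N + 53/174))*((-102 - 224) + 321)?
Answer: 15121385/7482 ≈ 2021.0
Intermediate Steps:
(-410 + (236/N + 53/174))*((-102 - 224) + 321) = (-410 + (236/43 + 53/174))*((-102 - 224) + 321) = (-410 + (236*(1/43) + 53*(1/174)))*(-326 + 321) = (-410 + (236/43 + 53/174))*(-5) = (-410 + 43343/7482)*(-5) = -3024277/7482*(-5) = 15121385/7482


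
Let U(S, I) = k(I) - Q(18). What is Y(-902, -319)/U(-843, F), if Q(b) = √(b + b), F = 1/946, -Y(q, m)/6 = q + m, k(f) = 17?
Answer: 666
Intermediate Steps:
Y(q, m) = -6*m - 6*q (Y(q, m) = -6*(q + m) = -6*(m + q) = -6*m - 6*q)
F = 1/946 ≈ 0.0010571
Q(b) = √2*√b (Q(b) = √(2*b) = √2*√b)
U(S, I) = 11 (U(S, I) = 17 - √2*√18 = 17 - √2*3*√2 = 17 - 1*6 = 17 - 6 = 11)
Y(-902, -319)/U(-843, F) = (-6*(-319) - 6*(-902))/11 = (1914 + 5412)*(1/11) = 7326*(1/11) = 666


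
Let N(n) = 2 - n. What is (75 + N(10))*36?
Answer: 2412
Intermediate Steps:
(75 + N(10))*36 = (75 + (2 - 1*10))*36 = (75 + (2 - 10))*36 = (75 - 8)*36 = 67*36 = 2412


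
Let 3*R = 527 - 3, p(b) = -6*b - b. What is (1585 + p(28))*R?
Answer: 242612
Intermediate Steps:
p(b) = -7*b
R = 524/3 (R = (527 - 3)/3 = (1/3)*524 = 524/3 ≈ 174.67)
(1585 + p(28))*R = (1585 - 7*28)*(524/3) = (1585 - 196)*(524/3) = 1389*(524/3) = 242612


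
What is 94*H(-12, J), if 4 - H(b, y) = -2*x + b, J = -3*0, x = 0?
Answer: 1504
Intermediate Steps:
J = 0
H(b, y) = 4 - b (H(b, y) = 4 - (-2*0 + b) = 4 - (0 + b) = 4 - b)
94*H(-12, J) = 94*(4 - 1*(-12)) = 94*(4 + 12) = 94*16 = 1504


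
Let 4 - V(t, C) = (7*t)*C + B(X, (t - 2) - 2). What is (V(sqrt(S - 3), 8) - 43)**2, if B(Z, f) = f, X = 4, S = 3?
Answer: 1225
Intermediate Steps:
V(t, C) = 8 - t - 7*C*t (V(t, C) = 4 - ((7*t)*C + ((t - 2) - 2)) = 4 - (7*C*t + ((-2 + t) - 2)) = 4 - (7*C*t + (-4 + t)) = 4 - (-4 + t + 7*C*t) = 4 + (4 - t - 7*C*t) = 8 - t - 7*C*t)
(V(sqrt(S - 3), 8) - 43)**2 = ((8 - sqrt(3 - 3) - 7*8*sqrt(3 - 3)) - 43)**2 = ((8 - sqrt(0) - 7*8*sqrt(0)) - 43)**2 = ((8 - 1*0 - 7*8*0) - 43)**2 = ((8 + 0 + 0) - 43)**2 = (8 - 43)**2 = (-35)**2 = 1225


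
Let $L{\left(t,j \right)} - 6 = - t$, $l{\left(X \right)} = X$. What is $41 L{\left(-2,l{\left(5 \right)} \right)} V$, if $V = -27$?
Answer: $-8856$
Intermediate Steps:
$L{\left(t,j \right)} = 6 - t$
$41 L{\left(-2,l{\left(5 \right)} \right)} V = 41 \left(6 - -2\right) \left(-27\right) = 41 \left(6 + 2\right) \left(-27\right) = 41 \cdot 8 \left(-27\right) = 328 \left(-27\right) = -8856$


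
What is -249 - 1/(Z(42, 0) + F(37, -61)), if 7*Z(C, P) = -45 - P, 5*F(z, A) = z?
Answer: -8501/34 ≈ -250.03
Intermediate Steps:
F(z, A) = z/5
Z(C, P) = -45/7 - P/7 (Z(C, P) = (-45 - P)/7 = -45/7 - P/7)
-249 - 1/(Z(42, 0) + F(37, -61)) = -249 - 1/((-45/7 - ⅐*0) + (⅕)*37) = -249 - 1/((-45/7 + 0) + 37/5) = -249 - 1/(-45/7 + 37/5) = -249 - 1/34/35 = -249 - 1*35/34 = -249 - 35/34 = -8501/34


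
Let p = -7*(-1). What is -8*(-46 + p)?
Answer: 312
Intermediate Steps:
p = 7
-8*(-46 + p) = -8*(-46 + 7) = -8*(-39) = 312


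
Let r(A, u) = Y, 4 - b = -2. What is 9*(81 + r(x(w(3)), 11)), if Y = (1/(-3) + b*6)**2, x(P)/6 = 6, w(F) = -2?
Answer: 12178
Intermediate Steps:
b = 6 (b = 4 - 1*(-2) = 4 + 2 = 6)
x(P) = 36 (x(P) = 6*6 = 36)
Y = 11449/9 (Y = (1/(-3) + 6*6)**2 = (-1/3 + 36)**2 = (107/3)**2 = 11449/9 ≈ 1272.1)
r(A, u) = 11449/9
9*(81 + r(x(w(3)), 11)) = 9*(81 + 11449/9) = 9*(12178/9) = 12178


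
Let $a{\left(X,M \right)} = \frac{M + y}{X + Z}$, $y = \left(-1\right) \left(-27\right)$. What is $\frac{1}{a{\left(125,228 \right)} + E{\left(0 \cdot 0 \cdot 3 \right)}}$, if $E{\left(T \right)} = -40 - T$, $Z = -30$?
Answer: $- \frac{19}{709} \approx -0.026798$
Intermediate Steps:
$y = 27$
$a{\left(X,M \right)} = \frac{27 + M}{-30 + X}$ ($a{\left(X,M \right)} = \frac{M + 27}{X - 30} = \frac{27 + M}{-30 + X}$)
$\frac{1}{a{\left(125,228 \right)} + E{\left(0 \cdot 0 \cdot 3 \right)}} = \frac{1}{\frac{27 + 228}{-30 + 125} - \left(40 + 0 \cdot 0 \cdot 3\right)} = \frac{1}{\frac{1}{95} \cdot 255 - \left(40 + 0 \cdot 3\right)} = \frac{1}{\frac{1}{95} \cdot 255 - 40} = \frac{1}{\frac{51}{19} + \left(-40 + 0\right)} = \frac{1}{\frac{51}{19} - 40} = \frac{1}{- \frac{709}{19}} = - \frac{19}{709}$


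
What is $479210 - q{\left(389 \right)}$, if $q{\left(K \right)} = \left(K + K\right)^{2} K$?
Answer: $-234976266$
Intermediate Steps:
$q{\left(K \right)} = 4 K^{3}$ ($q{\left(K \right)} = \left(2 K\right)^{2} K = 4 K^{2} K = 4 K^{3}$)
$479210 - q{\left(389 \right)} = 479210 - 4 \cdot 389^{3} = 479210 - 4 \cdot 58863869 = 479210 - 235455476 = -234976266$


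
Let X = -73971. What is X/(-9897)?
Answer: 24657/3299 ≈ 7.4741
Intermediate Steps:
X/(-9897) = -73971/(-9897) = -73971*(-1/9897) = 24657/3299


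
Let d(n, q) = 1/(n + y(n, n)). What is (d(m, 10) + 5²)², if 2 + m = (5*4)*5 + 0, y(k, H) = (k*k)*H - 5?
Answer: 553760954079876/886017451225 ≈ 625.00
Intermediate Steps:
y(k, H) = -5 + H*k² (y(k, H) = k²*H - 5 = H*k² - 5 = -5 + H*k²)
m = 98 (m = -2 + ((5*4)*5 + 0) = -2 + (20*5 + 0) = -2 + (100 + 0) = -2 + 100 = 98)
d(n, q) = 1/(-5 + n + n³) (d(n, q) = 1/(n + (-5 + n*n²)) = 1/(n + (-5 + n³)) = 1/(-5 + n + n³))
(d(m, 10) + 5²)² = (1/(-5 + 98 + 98³) + 5²)² = (1/(-5 + 98 + 941192) + 25)² = (1/941285 + 25)² = (23532126/941285)² = 553760954079876/886017451225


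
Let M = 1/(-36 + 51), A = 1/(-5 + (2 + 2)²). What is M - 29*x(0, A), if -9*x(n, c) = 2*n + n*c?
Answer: 1/15 ≈ 0.066667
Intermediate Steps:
A = 1/11 (A = 1/(-5 + 4²) = 1/(-5 + 16) = 1/11 ≈ 0.090909)
M = 1/15 ≈ 0.066667
x(n, c) = -2*n/9 - c*n/9 (x(n, c) = -(2*n + n*c)/9 = -(2*n + c*n)/9 = -2*n/9 - c*n/9)
M - 29*x(0, A) = 1/15 - (-29)*0*(2 + 1/11)/9 = 1/15 - (-29)*0*23/(9*11) = 1/15 - 29*0 = 1/15 + 0 = 1/15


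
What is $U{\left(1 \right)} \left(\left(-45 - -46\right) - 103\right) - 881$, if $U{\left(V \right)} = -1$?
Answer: $-779$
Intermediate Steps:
$U{\left(1 \right)} \left(\left(-45 - -46\right) - 103\right) - 881 = - (\left(-45 - -46\right) - 103) - 881 = - (\left(-45 + 46\right) - 103) - 881 = - (1 - 103) - 881 = \left(-1\right) \left(-102\right) - 881 = 102 - 881 = -779$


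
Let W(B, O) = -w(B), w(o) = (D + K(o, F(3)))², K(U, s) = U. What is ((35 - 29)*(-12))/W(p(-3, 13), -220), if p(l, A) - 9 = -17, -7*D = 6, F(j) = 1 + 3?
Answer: 882/961 ≈ 0.91779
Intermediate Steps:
F(j) = 4
D = -6/7 (D = -⅐*6 = -6/7 ≈ -0.85714)
p(l, A) = -8 (p(l, A) = 9 - 17 = -8)
w(o) = (-6/7 + o)²
W(B, O) = -(-6 + 7*B)²/49
((35 - 29)*(-12))/W(p(-3, 13), -220) = ((35 - 29)*(-12))/((-(-6 + 7*(-8))²/49)) = (6*(-12))/((-(-6 - 56)²/49)) = -72/((-1/49*(-62)²)) = -72/((-1/49*3844)) = -72/(-3844/49) = -72*(-49/3844) = 882/961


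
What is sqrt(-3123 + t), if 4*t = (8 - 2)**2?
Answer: 3*I*sqrt(346) ≈ 55.803*I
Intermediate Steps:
t = 9 (t = (8 - 2)**2/4 = (1/4)*6**2 = (1/4)*36 = 9)
sqrt(-3123 + t) = sqrt(-3123 + 9) = sqrt(-3114) = 3*I*sqrt(346)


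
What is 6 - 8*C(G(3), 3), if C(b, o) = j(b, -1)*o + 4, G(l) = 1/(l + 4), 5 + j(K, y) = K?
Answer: 634/7 ≈ 90.571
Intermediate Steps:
j(K, y) = -5 + K
G(l) = 1/(4 + l)
C(b, o) = 4 + o*(-5 + b) (C(b, o) = (-5 + b)*o + 4 = o*(-5 + b) + 4 = 4 + o*(-5 + b))
6 - 8*C(G(3), 3) = 6 - 8*(4 + 3*(-5 + 1/(4 + 3))) = 6 - 8*(4 + 3*(-5 + 1/7)) = 6 - 8*(4 + 3*(-34/7)) = 6 - 8*(4 - 102/7) = 6 - 8*(-74/7) = 6 + 592/7 = 634/7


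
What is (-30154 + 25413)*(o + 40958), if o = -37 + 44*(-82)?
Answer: -176900933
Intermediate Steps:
o = -3645 (o = -37 - 3608 = -3645)
(-30154 + 25413)*(o + 40958) = (-30154 + 25413)*(-3645 + 40958) = -4741*37313 = -176900933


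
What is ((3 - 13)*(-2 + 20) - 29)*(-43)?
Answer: 8987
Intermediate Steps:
((3 - 13)*(-2 + 20) - 29)*(-43) = (-10*18 - 29)*(-43) = (-180 - 29)*(-43) = -209*(-43) = 8987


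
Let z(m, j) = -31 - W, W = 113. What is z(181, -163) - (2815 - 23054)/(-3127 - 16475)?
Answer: -2842927/19602 ≈ -145.03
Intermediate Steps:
z(m, j) = -144 (z(m, j) = -31 - 1*113 = -31 - 113 = -144)
z(181, -163) - (2815 - 23054)/(-3127 - 16475) = -144 - (2815 - 23054)/(-3127 - 16475) = -144 - (-20239)/(-19602) = -144 - (-20239)*(-1)/19602 = -144 - 1*20239/19602 = -144 - 20239/19602 = -2842927/19602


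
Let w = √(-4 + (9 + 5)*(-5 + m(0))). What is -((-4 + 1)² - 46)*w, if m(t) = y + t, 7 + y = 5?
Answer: 37*I*√102 ≈ 373.68*I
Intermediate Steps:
y = -2 (y = -7 + 5 = -2)
m(t) = -2 + t
w = I*√102 (w = √(-4 + (9 + 5)*(-5 + (-2 + 0))) = √(-4 + 14*(-5 - 2)) = √(-4 + 14*(-7)) = √(-4 - 98) = √(-102) = I*√102 ≈ 10.1*I)
-((-4 + 1)² - 46)*w = -((-4 + 1)² - 46)*I*√102 = -((-3)² - 46)*I*√102 = -(9 - 46)*I*√102 = -(-37)*I*√102 = 37*I*√102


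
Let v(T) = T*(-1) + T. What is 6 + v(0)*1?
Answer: 6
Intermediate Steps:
v(T) = 0 (v(T) = -T + T = 0)
6 + v(0)*1 = 6 + 0*1 = 6 + 0 = 6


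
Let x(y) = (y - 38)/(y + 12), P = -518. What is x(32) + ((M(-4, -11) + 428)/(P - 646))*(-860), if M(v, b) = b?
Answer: 657179/2134 ≈ 307.96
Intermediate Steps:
x(y) = (-38 + y)/(12 + y)
x(32) + ((M(-4, -11) + 428)/(P - 646))*(-860) = (-38 + 32)/(12 + 32) + ((-11 + 428)/(-518 - 646))*(-860) = -6/44 + (417/(-1164))*(-860) = (1/44)*(-6) + (417*(-1/1164))*(-860) = -3/22 - 139/388*(-860) = -3/22 + 29885/97 = 657179/2134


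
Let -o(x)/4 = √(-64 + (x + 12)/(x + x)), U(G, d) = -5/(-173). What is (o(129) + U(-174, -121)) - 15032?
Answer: -2600531/173 - 2*I*√469302/43 ≈ -15032.0 - 31.863*I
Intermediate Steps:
U(G, d) = 5/173 (U(G, d) = -5*(-1/173) = 5/173)
o(x) = -4*√(-64 + (12 + x)/(2*x)) (o(x) = -4*√(-64 + (x + 12)/(x + x)) = -4*√(-64 + (12 + x)/((2*x))) = -4*√(-64 + (12 + x)*(1/(2*x))) = -4*√(-64 + (12 + x)/(2*x)))
(o(129) + U(-174, -121)) - 15032 = (-2*√(-254 + 24/129) + 5/173) - 15032 = (-2*√(-254 + 24*(1/129)) + 5/173) - 15032 = (-2*√(-254 + 8/43) + 5/173) - 15032 = (-2*I*√469302/43 + 5/173) - 15032 = (5/173 - 2*I*√469302/43) - 15032 = -2600531/173 - 2*I*√469302/43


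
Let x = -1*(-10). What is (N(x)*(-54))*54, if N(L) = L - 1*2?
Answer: -23328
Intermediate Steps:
x = 10
N(L) = -2 + L (N(L) = L - 2 = -2 + L)
(N(x)*(-54))*54 = ((-2 + 10)*(-54))*54 = (8*(-54))*54 = -432*54 = -23328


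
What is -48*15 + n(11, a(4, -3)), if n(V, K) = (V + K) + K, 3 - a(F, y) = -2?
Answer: -699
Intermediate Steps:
a(F, y) = 5 (a(F, y) = 3 - 1*(-2) = 3 + 2 = 5)
n(V, K) = V + 2*K (n(V, K) = (K + V) + K = V + 2*K)
-48*15 + n(11, a(4, -3)) = -48*15 + (11 + 2*5) = -720 + (11 + 10) = -720 + 21 = -699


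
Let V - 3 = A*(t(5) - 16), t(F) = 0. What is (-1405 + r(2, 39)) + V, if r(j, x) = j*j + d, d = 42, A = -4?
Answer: -1292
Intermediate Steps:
r(j, x) = 42 + j² (r(j, x) = j*j + 42 = j² + 42 = 42 + j²)
V = 67 (V = 3 - 4*(0 - 16) = 3 - 4*(-16) = 3 + 64 = 67)
(-1405 + r(2, 39)) + V = (-1405 + (42 + 2²)) + 67 = (-1405 + (42 + 4)) + 67 = (-1405 + 46) + 67 = -1359 + 67 = -1292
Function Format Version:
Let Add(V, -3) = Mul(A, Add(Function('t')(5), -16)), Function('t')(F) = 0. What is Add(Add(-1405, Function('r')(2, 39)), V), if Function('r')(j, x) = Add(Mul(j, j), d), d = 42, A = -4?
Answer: -1292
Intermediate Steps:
Function('r')(j, x) = Add(42, Pow(j, 2)) (Function('r')(j, x) = Add(Mul(j, j), 42) = Add(Pow(j, 2), 42) = Add(42, Pow(j, 2)))
V = 67 (V = Add(3, Mul(-4, Add(0, -16))) = Add(3, Mul(-4, -16)) = Add(3, 64) = 67)
Add(Add(-1405, Function('r')(2, 39)), V) = Add(Add(-1405, Add(42, Pow(2, 2))), 67) = Add(Add(-1405, Add(42, 4)), 67) = Add(Add(-1405, 46), 67) = Add(-1359, 67) = -1292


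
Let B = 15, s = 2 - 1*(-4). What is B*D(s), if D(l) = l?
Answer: 90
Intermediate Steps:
s = 6 (s = 2 + 4 = 6)
B*D(s) = 15*6 = 90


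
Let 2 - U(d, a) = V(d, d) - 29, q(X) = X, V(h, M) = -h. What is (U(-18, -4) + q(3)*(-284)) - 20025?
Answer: -20864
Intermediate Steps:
U(d, a) = 31 + d (U(d, a) = 2 - (-d - 29) = 2 - (-29 - d) = 2 + (29 + d) = 31 + d)
(U(-18, -4) + q(3)*(-284)) - 20025 = ((31 - 18) + 3*(-284)) - 20025 = (13 - 852) - 20025 = -839 - 20025 = -20864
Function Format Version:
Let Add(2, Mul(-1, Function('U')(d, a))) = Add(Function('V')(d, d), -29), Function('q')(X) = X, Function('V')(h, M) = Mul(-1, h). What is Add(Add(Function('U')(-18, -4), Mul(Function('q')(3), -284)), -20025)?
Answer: -20864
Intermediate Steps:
Function('U')(d, a) = Add(31, d) (Function('U')(d, a) = Add(2, Mul(-1, Add(Mul(-1, d), -29))) = Add(2, Mul(-1, Add(-29, Mul(-1, d)))) = Add(2, Add(29, d)) = Add(31, d))
Add(Add(Function('U')(-18, -4), Mul(Function('q')(3), -284)), -20025) = Add(Add(Add(31, -18), Mul(3, -284)), -20025) = Add(Add(13, -852), -20025) = Add(-839, -20025) = -20864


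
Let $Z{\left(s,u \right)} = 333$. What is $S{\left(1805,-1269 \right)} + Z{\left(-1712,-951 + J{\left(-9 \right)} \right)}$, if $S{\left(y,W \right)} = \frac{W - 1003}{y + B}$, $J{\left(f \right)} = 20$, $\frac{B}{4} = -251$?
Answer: $\frac{264461}{801} \approx 330.16$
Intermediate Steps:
$B = -1004$ ($B = 4 \left(-251\right) = -1004$)
$S{\left(y,W \right)} = \frac{-1003 + W}{-1004 + y}$ ($S{\left(y,W \right)} = \frac{W - 1003}{y - 1004} = \frac{-1003 + W}{-1004 + y}$)
$S{\left(1805,-1269 \right)} + Z{\left(-1712,-951 + J{\left(-9 \right)} \right)} = \frac{-1003 - 1269}{-1004 + 1805} + 333 = \frac{1}{801} \left(-2272\right) + 333 = - \frac{2272}{801} + 333 = \frac{264461}{801}$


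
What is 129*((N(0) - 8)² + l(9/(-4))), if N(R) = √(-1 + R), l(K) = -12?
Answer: 6579 - 2064*I ≈ 6579.0 - 2064.0*I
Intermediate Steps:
129*((N(0) - 8)² + l(9/(-4))) = 129*((√(-1 + 0) - 8)² - 12) = 129*((√(-1) - 8)² - 12) = 129*((I - 8)² - 12) = 129*((-8 + I)² - 12) = 129*(-12 + (-8 + I)²) = -1548 + 129*(-8 + I)²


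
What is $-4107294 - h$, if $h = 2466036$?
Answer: $-6573330$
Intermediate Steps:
$-4107294 - h = -4107294 - 2466036 = -6573330$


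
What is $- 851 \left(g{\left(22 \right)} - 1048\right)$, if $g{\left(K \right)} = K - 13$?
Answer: $884189$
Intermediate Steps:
$g{\left(K \right)} = -13 + K$
$- 851 \left(g{\left(22 \right)} - 1048\right) = - 851 \left(\left(-13 + 22\right) - 1048\right) = - 851 \left(9 - 1048\right) = \left(-851\right) \left(-1039\right) = 884189$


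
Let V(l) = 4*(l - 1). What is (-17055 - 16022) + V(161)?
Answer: -32437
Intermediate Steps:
V(l) = -4 + 4*l (V(l) = 4*(-1 + l) = -4 + 4*l)
(-17055 - 16022) + V(161) = (-17055 - 16022) + (-4 + 4*161) = -33077 + (-4 + 644) = -33077 + 640 = -32437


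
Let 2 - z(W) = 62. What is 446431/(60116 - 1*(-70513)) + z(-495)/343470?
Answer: 5110927261/1495571421 ≈ 3.4174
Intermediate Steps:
z(W) = -60 (z(W) = 2 - 1*62 = 2 - 62 = -60)
446431/(60116 - 1*(-70513)) + z(-495)/343470 = 446431/(60116 - 1*(-70513)) - 60/343470 = 446431/(60116 + 70513) - 60*1/343470 = 446431/130629 - 2/11449 = 5110927261/1495571421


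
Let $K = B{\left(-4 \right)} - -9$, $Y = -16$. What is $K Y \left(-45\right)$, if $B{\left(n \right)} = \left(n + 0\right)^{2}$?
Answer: $18000$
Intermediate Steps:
$B{\left(n \right)} = n^{2}$
$K = 25$ ($K = \left(-4\right)^{2} - -9 = 16 + 9 = 25$)
$K Y \left(-45\right) = 25 \left(-16\right) \left(-45\right) = \left(-400\right) \left(-45\right) = 18000$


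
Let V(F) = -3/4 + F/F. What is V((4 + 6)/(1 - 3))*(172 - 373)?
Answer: -201/4 ≈ -50.250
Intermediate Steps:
V(F) = 1/4 (V(F) = -3*1/4 + 1 = -3/4 + 1 = 1/4)
V((4 + 6)/(1 - 3))*(172 - 373) = (172 - 373)/4 = (1/4)*(-201) = -201/4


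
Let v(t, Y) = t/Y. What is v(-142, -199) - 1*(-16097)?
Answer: 3203445/199 ≈ 16098.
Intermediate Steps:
v(-142, -199) - 1*(-16097) = -142/(-199) - 1*(-16097) = -142*(-1/199) + 16097 = 142/199 + 16097 = 3203445/199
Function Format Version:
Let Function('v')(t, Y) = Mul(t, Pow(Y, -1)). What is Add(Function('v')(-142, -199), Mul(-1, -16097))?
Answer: Rational(3203445, 199) ≈ 16098.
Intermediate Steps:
Add(Function('v')(-142, -199), Mul(-1, -16097)) = Add(Mul(-142, Pow(-199, -1)), Mul(-1, -16097)) = Add(Mul(-142, Rational(-1, 199)), 16097) = Add(Rational(142, 199), 16097) = Rational(3203445, 199)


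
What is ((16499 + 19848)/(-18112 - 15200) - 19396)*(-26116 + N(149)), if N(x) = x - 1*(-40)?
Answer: 16752883993373/33312 ≈ 5.0291e+8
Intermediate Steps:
N(x) = 40 + x (N(x) = x + 40 = 40 + x)
((16499 + 19848)/(-18112 - 15200) - 19396)*(-26116 + N(149)) = ((16499 + 19848)/(-18112 - 15200) - 19396)*(-26116 + (40 + 149)) = (36347/(-33312) - 19396)*(-26116 + 189) = (36347*(-1/33312) - 19396)*(-25927) = (-36347/33312 - 19396)*(-25927) = -646155899/33312*(-25927) = 16752883993373/33312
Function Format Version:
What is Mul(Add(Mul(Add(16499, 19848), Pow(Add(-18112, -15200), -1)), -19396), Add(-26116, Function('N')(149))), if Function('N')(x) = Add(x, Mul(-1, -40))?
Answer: Rational(16752883993373, 33312) ≈ 5.0291e+8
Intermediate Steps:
Function('N')(x) = Add(40, x) (Function('N')(x) = Add(x, 40) = Add(40, x))
Mul(Add(Mul(Add(16499, 19848), Pow(Add(-18112, -15200), -1)), -19396), Add(-26116, Function('N')(149))) = Mul(Add(Mul(Add(16499, 19848), Pow(Add(-18112, -15200), -1)), -19396), Add(-26116, Add(40, 149))) = Mul(Add(Mul(36347, Pow(-33312, -1)), -19396), Add(-26116, 189)) = Mul(Add(Mul(36347, Rational(-1, 33312)), -19396), -25927) = Mul(Add(Rational(-36347, 33312), -19396), -25927) = Mul(Rational(-646155899, 33312), -25927) = Rational(16752883993373, 33312)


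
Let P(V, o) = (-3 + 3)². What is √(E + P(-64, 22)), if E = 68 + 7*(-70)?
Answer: I*√422 ≈ 20.543*I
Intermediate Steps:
P(V, o) = 0 (P(V, o) = 0² = 0)
E = -422 (E = 68 - 490 = -422)
√(E + P(-64, 22)) = √(-422 + 0) = √(-422) = I*√422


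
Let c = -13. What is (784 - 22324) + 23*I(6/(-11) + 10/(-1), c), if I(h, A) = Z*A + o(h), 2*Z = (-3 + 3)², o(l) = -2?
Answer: -21586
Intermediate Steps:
Z = 0 (Z = (-3 + 3)²/2 = (½)*0² = (½)*0 = 0)
I(h, A) = -2 (I(h, A) = 0*A - 2 = 0 - 2 = -2)
(784 - 22324) + 23*I(6/(-11) + 10/(-1), c) = (784 - 22324) + 23*(-2) = -21540 - 46 = -21586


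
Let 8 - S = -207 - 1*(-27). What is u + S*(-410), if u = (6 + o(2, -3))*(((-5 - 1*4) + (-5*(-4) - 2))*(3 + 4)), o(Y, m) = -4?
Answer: -76954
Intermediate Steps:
u = 126 (u = (6 - 4)*(((-5 - 1*4) + (-5*(-4) - 2))*(3 + 4)) = 2*(((-5 - 4) + (20 - 2))*7) = 2*((-9 + 18)*7) = 2*(9*7) = 2*63 = 126)
S = 188 (S = 8 - (-207 - 1*(-27)) = 8 - (-207 + 27) = 8 - 1*(-180) = 8 + 180 = 188)
u + S*(-410) = 126 + 188*(-410) = 126 - 77080 = -76954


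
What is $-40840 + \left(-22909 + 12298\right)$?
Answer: $-51451$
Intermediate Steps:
$-40840 + \left(-22909 + 12298\right) = -40840 - 10611 = -51451$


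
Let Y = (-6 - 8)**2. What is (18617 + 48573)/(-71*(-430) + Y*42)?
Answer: 33595/19381 ≈ 1.7334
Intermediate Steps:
Y = 196 (Y = (-14)**2 = 196)
(18617 + 48573)/(-71*(-430) + Y*42) = (18617 + 48573)/(-71*(-430) + 196*42) = 67190/(30530 + 8232) = 67190/38762 = 67190*(1/38762) = 33595/19381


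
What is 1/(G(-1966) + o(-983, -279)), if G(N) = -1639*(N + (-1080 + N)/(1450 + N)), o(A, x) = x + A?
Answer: 258/828524899 ≈ 3.1140e-7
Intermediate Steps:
o(A, x) = A + x
G(N) = -1639*N - 1639*(-1080 + N)/(1450 + N) (G(N) = -1639*(N + (-1080 + N)/(1450 + N)) = -1639*N - 1639*(-1080 + N)/(1450 + N))
1/(G(-1966) + o(-983, -279)) = 1/(1639*(1080 - 1*(-1966)² - 1451*(-1966))/(1450 - 1966) + (-983 - 279)) = 1/(1639*(1080 - 1*3865156 + 2852666)/(-516) - 1262) = 1/(1639*(-1/516)*(1080 - 3865156 + 2852666) - 1262) = 1/(1639*(-1/516)*(-1011410) - 1262) = 1/(828850495/258 - 1262) = 1/(828524899/258) = 258/828524899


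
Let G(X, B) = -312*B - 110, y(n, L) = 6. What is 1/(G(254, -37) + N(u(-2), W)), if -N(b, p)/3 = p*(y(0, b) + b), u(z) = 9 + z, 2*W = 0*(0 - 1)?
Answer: 1/11434 ≈ 8.7458e-5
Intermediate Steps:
W = 0 (W = (0*(0 - 1))/2 = (0*(-1))/2 = (½)*0 = 0)
G(X, B) = -110 - 312*B
N(b, p) = -3*p*(6 + b)
1/(G(254, -37) + N(u(-2), W)) = 1/((-110 - 312*(-37)) - 3*0*(6 + (9 - 2))) = 1/((-110 + 11544) - 3*0*(6 + 7)) = 1/(11434 - 3*0*13) = 1/(11434 + 0) = 1/11434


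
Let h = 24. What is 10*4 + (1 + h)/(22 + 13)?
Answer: 285/7 ≈ 40.714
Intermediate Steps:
10*4 + (1 + h)/(22 + 13) = 10*4 + (1 + 24)/(22 + 13) = 40 + 25/35 = 40 + 25*(1/35) = 40 + 5/7 = 285/7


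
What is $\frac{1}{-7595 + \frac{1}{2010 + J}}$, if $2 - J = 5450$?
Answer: $- \frac{3438}{26111611} \approx -0.00013167$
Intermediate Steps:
$J = -5448$ ($J = 2 - 5450 = -5448$)
$\frac{1}{-7595 + \frac{1}{2010 + J}} = \frac{1}{-7595 + \frac{1}{2010 - 5448}} = \frac{1}{-7595 + \frac{1}{-3438}} = \frac{1}{-7595 - \frac{1}{3438}} = \frac{1}{- \frac{26111611}{3438}} = - \frac{3438}{26111611}$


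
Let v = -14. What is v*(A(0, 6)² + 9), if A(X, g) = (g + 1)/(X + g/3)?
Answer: -595/2 ≈ -297.50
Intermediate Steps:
A(X, g) = (1 + g)/(X + g/3) (A(X, g) = (1 + g)/(X + g*(⅓)) = (1 + g)/(X + g/3))
v*(A(0, 6)² + 9) = -14*((3*(1 + 6)/(6 + 3*0))² + 9) = -14*((3*7/(6 + 0))² + 9) = -14*((3*7/6)² + 9) = -14*((3*(⅙)*7)² + 9) = -14*((7/2)² + 9) = -14*(49/4 + 9) = -14*85/4 = -595/2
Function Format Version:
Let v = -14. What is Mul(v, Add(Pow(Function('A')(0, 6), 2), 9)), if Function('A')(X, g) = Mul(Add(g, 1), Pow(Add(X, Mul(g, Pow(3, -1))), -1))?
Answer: Rational(-595, 2) ≈ -297.50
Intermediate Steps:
Function('A')(X, g) = Mul(Pow(Add(X, Mul(Rational(1, 3), g)), -1), Add(1, g)) (Function('A')(X, g) = Mul(Add(1, g), Pow(Add(X, Mul(g, Rational(1, 3))), -1)) = Mul(Add(1, g), Pow(Add(X, Mul(Rational(1, 3), g)), -1)) = Mul(Pow(Add(X, Mul(Rational(1, 3), g)), -1), Add(1, g)))
Mul(v, Add(Pow(Function('A')(0, 6), 2), 9)) = Mul(-14, Add(Pow(Mul(3, Pow(Add(6, Mul(3, 0)), -1), Add(1, 6)), 2), 9)) = Mul(-14, Add(Pow(Mul(3, Pow(Add(6, 0), -1), 7), 2), 9)) = Mul(-14, Add(Pow(Mul(3, Pow(6, -1), 7), 2), 9)) = Mul(-14, Add(Pow(Mul(3, Rational(1, 6), 7), 2), 9)) = Mul(-14, Add(Pow(Rational(7, 2), 2), 9)) = Mul(-14, Add(Rational(49, 4), 9)) = Mul(-14, Rational(85, 4)) = Rational(-595, 2)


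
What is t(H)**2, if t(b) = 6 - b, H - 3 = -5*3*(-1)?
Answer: 144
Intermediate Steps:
H = 18 (H = 3 - 5*3*(-1) = 3 - 15*(-1) = 3 + 15 = 18)
t(H)**2 = (6 - 1*18)**2 = (6 - 18)**2 = (-12)**2 = 144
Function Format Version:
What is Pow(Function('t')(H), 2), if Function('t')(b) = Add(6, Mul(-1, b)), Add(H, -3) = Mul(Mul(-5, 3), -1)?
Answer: 144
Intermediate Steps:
H = 18 (H = Add(3, Mul(Mul(-5, 3), -1)) = Add(3, Mul(-15, -1)) = Add(3, 15) = 18)
Pow(Function('t')(H), 2) = Pow(Add(6, Mul(-1, 18)), 2) = Pow(Add(6, -18), 2) = Pow(-12, 2) = 144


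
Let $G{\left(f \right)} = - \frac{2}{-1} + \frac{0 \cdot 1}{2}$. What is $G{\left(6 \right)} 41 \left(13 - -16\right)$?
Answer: $2378$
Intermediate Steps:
$G{\left(f \right)} = 2$ ($G{\left(f \right)} = \left(-2\right) \left(-1\right) + 0 \cdot \frac{1}{2} = 2 + 0 = 2$)
$G{\left(6 \right)} 41 \left(13 - -16\right) = 2 \cdot 41 \left(13 - -16\right) = 82 \left(13 + 16\right) = 82 \cdot 29 = 2378$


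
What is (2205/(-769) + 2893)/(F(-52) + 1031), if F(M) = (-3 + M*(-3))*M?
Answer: -2222512/5325325 ≈ -0.41735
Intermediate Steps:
F(M) = M*(-3 - 3*M) (F(M) = (-3 - 3*M)*M = M*(-3 - 3*M))
(2205/(-769) + 2893)/(F(-52) + 1031) = (2205/(-769) + 2893)/(-3*(-52)*(1 - 52) + 1031) = (2205*(-1/769) + 2893)/(-3*(-52)*(-51) + 1031) = (-2205/769 + 2893)/(-7956 + 1031) = (2222512/769)/(-6925) = (2222512/769)*(-1/6925) = -2222512/5325325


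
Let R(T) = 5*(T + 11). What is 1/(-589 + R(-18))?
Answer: -1/624 ≈ -0.0016026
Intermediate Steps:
R(T) = 55 + 5*T (R(T) = 5*(11 + T) = 55 + 5*T)
1/(-589 + R(-18)) = 1/(-589 + (55 + 5*(-18))) = 1/(-589 + (55 - 90)) = 1/(-589 - 35) = 1/(-624) = -1/624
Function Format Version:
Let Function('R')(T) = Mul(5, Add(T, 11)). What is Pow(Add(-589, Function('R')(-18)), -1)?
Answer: Rational(-1, 624) ≈ -0.0016026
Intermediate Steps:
Function('R')(T) = Add(55, Mul(5, T)) (Function('R')(T) = Mul(5, Add(11, T)) = Add(55, Mul(5, T)))
Pow(Add(-589, Function('R')(-18)), -1) = Pow(Add(-589, Add(55, Mul(5, -18))), -1) = Pow(Add(-589, Add(55, -90)), -1) = Pow(Add(-589, -35), -1) = Pow(-624, -1) = Rational(-1, 624)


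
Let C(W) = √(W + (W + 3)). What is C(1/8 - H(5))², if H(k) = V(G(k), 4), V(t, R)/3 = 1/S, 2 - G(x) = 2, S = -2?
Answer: 25/4 ≈ 6.2500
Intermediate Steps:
G(x) = 0 (G(x) = 2 - 1*2 = 2 - 2 = 0)
V(t, R) = -3/2 (V(t, R) = 3/(-2) = 3*(-½) = -3/2)
H(k) = -3/2
C(W) = √(3 + 2*W) (C(W) = √(W + (3 + W)) = √(3 + 2*W))
C(1/8 - H(5))² = (√(3 + 2*(1/8 - 1*(-3/2))))² = (√(3 + 2*(⅛ + 3/2)))² = (√(3 + 2*(13/8)))² = (√(3 + 13/4))² = (√(25/4))² = (5/2)² = 25/4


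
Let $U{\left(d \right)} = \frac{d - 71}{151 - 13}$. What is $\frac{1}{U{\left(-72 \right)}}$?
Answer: $- \frac{138}{143} \approx -0.96503$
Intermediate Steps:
$U{\left(d \right)} = - \frac{71}{138} + \frac{d}{138}$ ($U{\left(d \right)} = \frac{-71 + d}{138} = \left(-71 + d\right) \frac{1}{138} = - \frac{71}{138} + \frac{d}{138}$)
$\frac{1}{U{\left(-72 \right)}} = \frac{1}{- \frac{71}{138} + \frac{1}{138} \left(-72\right)} = \frac{1}{- \frac{71}{138} - \frac{12}{23}} = \frac{1}{- \frac{143}{138}} = - \frac{138}{143}$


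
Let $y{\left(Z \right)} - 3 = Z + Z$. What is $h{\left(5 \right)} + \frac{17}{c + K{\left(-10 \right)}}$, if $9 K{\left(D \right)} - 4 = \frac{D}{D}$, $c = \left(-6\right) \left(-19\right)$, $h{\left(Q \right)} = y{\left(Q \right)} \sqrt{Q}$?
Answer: $\frac{153}{1031} + 13 \sqrt{5} \approx 29.217$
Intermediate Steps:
$y{\left(Z \right)} = 3 + 2 Z$ ($y{\left(Z \right)} = 3 + \left(Z + Z\right) = 3 + 2 Z$)
$h{\left(Q \right)} = \sqrt{Q} \left(3 + 2 Q\right)$ ($h{\left(Q \right)} = \left(3 + 2 Q\right) \sqrt{Q} = \sqrt{Q} \left(3 + 2 Q\right)$)
$c = 114$
$K{\left(D \right)} = \frac{5}{9}$ ($K{\left(D \right)} = \frac{4}{9} + \frac{D \frac{1}{D}}{9} = \frac{4}{9} + \frac{1}{9} \cdot 1 = \frac{4}{9} + \frac{1}{9} = \frac{5}{9}$)
$h{\left(5 \right)} + \frac{17}{c + K{\left(-10 \right)}} = \sqrt{5} \left(3 + 2 \cdot 5\right) + \frac{17}{114 + \frac{5}{9}} = \sqrt{5} \left(3 + 10\right) + \frac{17}{\frac{1031}{9}} = \sqrt{5} \cdot 13 + 17 \cdot \frac{9}{1031} = 13 \sqrt{5} + \frac{153}{1031} = \frac{153}{1031} + 13 \sqrt{5}$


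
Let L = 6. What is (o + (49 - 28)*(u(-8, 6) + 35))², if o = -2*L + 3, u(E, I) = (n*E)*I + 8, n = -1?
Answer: 3617604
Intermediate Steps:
u(E, I) = 8 - E*I (u(E, I) = (-E)*I + 8 = -E*I + 8 = 8 - E*I)
o = -9 (o = -2*6 + 3 = -12 + 3 = -9)
(o + (49 - 28)*(u(-8, 6) + 35))² = (-9 + (49 - 28)*((8 - 1*(-8)*6) + 35))² = (-9 + 21*((8 + 48) + 35))² = (-9 + 21*(56 + 35))² = (-9 + 21*91)² = (-9 + 1911)² = 1902² = 3617604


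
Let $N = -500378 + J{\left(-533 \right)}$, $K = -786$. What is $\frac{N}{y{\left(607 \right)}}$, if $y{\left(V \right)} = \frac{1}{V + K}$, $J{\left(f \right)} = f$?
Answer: $89663069$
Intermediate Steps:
$y{\left(V \right)} = \frac{1}{-786 + V}$ ($y{\left(V \right)} = \frac{1}{V - 786} = \frac{1}{-786 + V}$)
$N = -500911$ ($N = -500378 - 533 = -500911$)
$\frac{N}{y{\left(607 \right)}} = - \frac{500911}{\frac{1}{-786 + 607}} = - \frac{500911}{\frac{1}{-179}} = - \frac{500911}{- \frac{1}{179}} = \left(-500911\right) \left(-179\right) = 89663069$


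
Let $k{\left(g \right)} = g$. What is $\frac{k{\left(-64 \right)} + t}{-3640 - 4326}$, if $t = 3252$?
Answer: $- \frac{1594}{3983} \approx -0.4002$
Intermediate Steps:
$\frac{k{\left(-64 \right)} + t}{-3640 - 4326} = \frac{-64 + 3252}{-3640 - 4326} = \frac{3188}{-7966} = 3188 \left(- \frac{1}{7966}\right) = - \frac{1594}{3983}$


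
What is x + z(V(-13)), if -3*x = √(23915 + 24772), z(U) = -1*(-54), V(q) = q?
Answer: 54 - √48687/3 ≈ -19.550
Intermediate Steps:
z(U) = 54
x = -√48687/3 (x = -√(23915 + 24772)/3 = -√48687/3 ≈ -73.550)
x + z(V(-13)) = -√48687/3 + 54 = 54 - √48687/3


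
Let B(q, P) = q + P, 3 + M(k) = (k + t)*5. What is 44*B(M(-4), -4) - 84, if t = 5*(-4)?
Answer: -5672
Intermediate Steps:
t = -20
M(k) = -103 + 5*k (M(k) = -3 + (k - 20)*5 = -3 + (-20 + k)*5 = -3 + (-100 + 5*k) = -103 + 5*k)
B(q, P) = P + q
44*B(M(-4), -4) - 84 = 44*(-4 + (-103 + 5*(-4))) - 84 = 44*(-4 + (-103 - 20)) - 84 = 44*(-4 - 123) - 84 = 44*(-127) - 84 = -5588 - 84 = -5672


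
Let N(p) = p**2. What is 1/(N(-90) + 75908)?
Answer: 1/84008 ≈ 1.1904e-5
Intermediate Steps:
1/(N(-90) + 75908) = 1/((-90)**2 + 75908) = 1/(8100 + 75908) = 1/84008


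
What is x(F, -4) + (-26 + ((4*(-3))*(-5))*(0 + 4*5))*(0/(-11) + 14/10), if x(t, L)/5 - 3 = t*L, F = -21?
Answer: 10393/5 ≈ 2078.6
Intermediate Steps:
x(t, L) = 15 + 5*L*t (x(t, L) = 15 + 5*(t*L) = 15 + 5*(L*t) = 15 + 5*L*t)
x(F, -4) + (-26 + ((4*(-3))*(-5))*(0 + 4*5))*(0/(-11) + 14/10) = (15 + 5*(-4)*(-21)) + (-26 + ((4*(-3))*(-5))*(0 + 4*5))*(0/(-11) + 14/10) = (15 + 420) + (-26 + (-12*(-5))*(0 + 20))*(0*(-1/11) + 14*(1/10)) = 435 + (-26 + 60*20)*(0 + 7/5) = 435 + (-26 + 1200)*(7/5) = 435 + 1174*(7/5) = 435 + 8218/5 = 10393/5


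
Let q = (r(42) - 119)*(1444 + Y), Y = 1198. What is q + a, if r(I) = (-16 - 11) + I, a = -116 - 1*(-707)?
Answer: -274177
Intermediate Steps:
a = 591 (a = -116 + 707 = 591)
r(I) = -27 + I
q = -274768 (q = ((-27 + 42) - 119)*(1444 + 1198) = (15 - 119)*2642 = -104*2642 = -274768)
q + a = -274768 + 591 = -274177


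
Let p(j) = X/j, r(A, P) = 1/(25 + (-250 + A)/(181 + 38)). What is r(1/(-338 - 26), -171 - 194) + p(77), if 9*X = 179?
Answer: 395683109/1318016007 ≈ 0.30021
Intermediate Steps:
X = 179/9 (X = (⅑)*179 = 179/9 ≈ 19.889)
r(A, P) = 1/(5225/219 + A/219) (r(A, P) = 1/(25 + (-250 + A)/219) = 1/(25 + (-250 + A)*(1/219)) = 1/(25 + (-250/219 + A/219)) = 1/(5225/219 + A/219))
p(j) = 179/(9*j)
r(1/(-338 - 26), -171 - 194) + p(77) = 219/(5225 + 1/(-338 - 26)) + (179/9)/77 = 219/(5225 + 1/(-364)) + (179/9)*(1/77) = 219/(5225 - 1/364) + 179/693 = 219/(1901899/364) + 179/693 = 219*(364/1901899) + 179/693 = 79716/1901899 + 179/693 = 395683109/1318016007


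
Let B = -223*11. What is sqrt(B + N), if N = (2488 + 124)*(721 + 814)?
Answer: sqrt(4006967) ≈ 2001.7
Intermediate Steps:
N = 4009420 (N = 2612*1535 = 4009420)
B = -2453
sqrt(B + N) = sqrt(-2453 + 4009420) = sqrt(4006967)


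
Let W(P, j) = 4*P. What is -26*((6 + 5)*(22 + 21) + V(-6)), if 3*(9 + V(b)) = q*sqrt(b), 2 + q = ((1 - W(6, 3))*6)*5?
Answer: -12064 + 17992*I*sqrt(6)/3 ≈ -12064.0 + 14690.0*I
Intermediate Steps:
q = -692 (q = -2 + ((1 - 4*6)*6)*5 = -2 + ((1 - 1*24)*6)*5 = -2 + ((1 - 24)*6)*5 = -2 - 23*6*5 = -2 - 138*5 = -2 - 690 = -692)
V(b) = -9 - 692*sqrt(b)/3 (V(b) = -9 + (-692*sqrt(b))/3 = -9 - 692*sqrt(b)/3)
-26*((6 + 5)*(22 + 21) + V(-6)) = -26*((6 + 5)*(22 + 21) + (-9 - 692*I*sqrt(6)/3)) = -26*(11*43 + (-9 - 692*I*sqrt(6)/3)) = -26*(473 + (-9 - 692*I*sqrt(6)/3)) = -26*(464 - 692*I*sqrt(6)/3) = -12064 + 17992*I*sqrt(6)/3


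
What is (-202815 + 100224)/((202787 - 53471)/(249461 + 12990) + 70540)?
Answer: -26925110541/18513442856 ≈ -1.4544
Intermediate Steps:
(-202815 + 100224)/((202787 - 53471)/(249461 + 12990) + 70540) = -102591/(149316/262451 + 70540) = -102591/18513442856/262451 = -102591*262451/18513442856 = -26925110541/18513442856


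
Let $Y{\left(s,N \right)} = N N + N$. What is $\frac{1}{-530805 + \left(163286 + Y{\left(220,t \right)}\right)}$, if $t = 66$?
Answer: $- \frac{1}{363097} \approx -2.7541 \cdot 10^{-6}$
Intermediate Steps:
$Y{\left(s,N \right)} = N + N^{2}$ ($Y{\left(s,N \right)} = N^{2} + N = N + N^{2}$)
$\frac{1}{-530805 + \left(163286 + Y{\left(220,t \right)}\right)} = \frac{1}{-530805 + \left(163286 + 66 \left(1 + 66\right)\right)} = \frac{1}{-530805 + \left(163286 + 66 \cdot 67\right)} = \frac{1}{-530805 + \left(163286 + 4422\right)} = \frac{1}{-530805 + 167708} = \frac{1}{-363097} = - \frac{1}{363097}$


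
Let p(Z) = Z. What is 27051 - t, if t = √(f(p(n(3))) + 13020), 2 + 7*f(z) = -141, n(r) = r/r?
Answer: 27051 - √636979/7 ≈ 26937.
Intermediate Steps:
n(r) = 1
f(z) = -143/7 (f(z) = -2/7 + (⅐)*(-141) = -2/7 - 141/7 = -143/7)
t = √636979/7 (t = √(-143/7 + 13020) = √(90997/7) = √636979/7 ≈ 114.02)
27051 - t = 27051 - √636979/7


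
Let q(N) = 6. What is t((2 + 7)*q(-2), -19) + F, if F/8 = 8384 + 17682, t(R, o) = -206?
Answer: 208322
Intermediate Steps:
F = 208528 (F = 8*(8384 + 17682) = 8*26066 = 208528)
t((2 + 7)*q(-2), -19) + F = -206 + 208528 = 208322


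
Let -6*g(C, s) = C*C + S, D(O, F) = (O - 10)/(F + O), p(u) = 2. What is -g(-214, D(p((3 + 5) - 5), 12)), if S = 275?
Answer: 15357/2 ≈ 7678.5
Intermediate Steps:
D(O, F) = (-10 + O)/(F + O)
g(C, s) = -275/6 - C**2/6 (g(C, s) = -(C*C + 275)/6 = -(C**2 + 275)/6 = -(275 + C**2)/6 = -275/6 - C**2/6)
-g(-214, D(p((3 + 5) - 5), 12)) = -(-275/6 - 1/6*(-214)**2) = -(-275/6 - 1/6*45796) = -(-275/6 - 22898/3) = -1*(-15357/2) = 15357/2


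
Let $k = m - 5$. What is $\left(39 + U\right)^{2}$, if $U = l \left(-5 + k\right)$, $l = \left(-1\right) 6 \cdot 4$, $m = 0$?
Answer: $77841$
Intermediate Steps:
$k = -5$ ($k = 0 - 5 = -5$)
$l = -24$ ($l = \left(-6\right) 4 = -24$)
$U = 240$ ($U = - 24 \left(-5 - 5\right) = \left(-24\right) \left(-10\right) = 240$)
$\left(39 + U\right)^{2} = \left(39 + 240\right)^{2} = 279^{2} = 77841$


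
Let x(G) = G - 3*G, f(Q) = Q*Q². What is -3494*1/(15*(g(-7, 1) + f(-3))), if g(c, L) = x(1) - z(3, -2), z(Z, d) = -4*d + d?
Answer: 3494/525 ≈ 6.6552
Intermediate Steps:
z(Z, d) = -3*d
f(Q) = Q³
x(G) = -2*G
g(c, L) = -8 (g(c, L) = -2*1 - (-3)*(-2) = -2 - 1*6 = -2 - 6 = -8)
-3494*1/(15*(g(-7, 1) + f(-3))) = -3494*1/(15*(-8 + (-3)³)) = -3494*1/(15*(-8 - 27)) = -3494/((-35*15)) = -3494/(-525) = -3494*(-1/525) = 3494/525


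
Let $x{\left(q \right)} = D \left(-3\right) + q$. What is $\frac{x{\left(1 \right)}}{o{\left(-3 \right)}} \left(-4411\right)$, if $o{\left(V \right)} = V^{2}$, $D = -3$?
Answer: $- \frac{44110}{9} \approx -4901.1$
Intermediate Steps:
$x{\left(q \right)} = 9 + q$ ($x{\left(q \right)} = \left(-3\right) \left(-3\right) + q = 9 + q$)
$\frac{x{\left(1 \right)}}{o{\left(-3 \right)}} \left(-4411\right) = \frac{9 + 1}{\left(-3\right)^{2}} \left(-4411\right) = \frac{10}{9} \left(-4411\right) = - \frac{44110}{9}$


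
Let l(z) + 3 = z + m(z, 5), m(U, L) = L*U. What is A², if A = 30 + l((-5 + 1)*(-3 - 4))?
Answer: 38025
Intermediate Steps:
l(z) = -3 + 6*z (l(z) = -3 + (z + 5*z) = -3 + 6*z)
A = 195 (A = 30 + (-3 + 6*((-5 + 1)*(-3 - 4))) = 30 + (-3 + 6*(-4*(-7))) = 30 + (-3 + 6*28) = 30 + (-3 + 168) = 30 + 165 = 195)
A² = 195² = 38025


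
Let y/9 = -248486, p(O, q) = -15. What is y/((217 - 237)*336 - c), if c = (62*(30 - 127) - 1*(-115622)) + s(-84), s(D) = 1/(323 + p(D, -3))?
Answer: 688803192/35829025 ≈ 19.225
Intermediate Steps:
s(D) = 1/308 (s(D) = 1/(323 - 15) = 1/308)
c = 33759265/308 (c = (62*(30 - 127) - 1*(-115622)) + 1/308 = (62*(-97) + 115622) + 1/308 = (-6014 + 115622) + 1/308 = 109608 + 1/308 = 33759265/308 ≈ 1.0961e+5)
y = -2236374 (y = 9*(-248486) = -2236374)
y/((217 - 237)*336 - c) = -2236374/((217 - 237)*336 - 1*33759265/308) = -2236374/(-20*336 - 33759265/308) = -2236374/(-6720 - 33759265/308) = -2236374/(-35829025/308) = -2236374*(-308/35829025) = 688803192/35829025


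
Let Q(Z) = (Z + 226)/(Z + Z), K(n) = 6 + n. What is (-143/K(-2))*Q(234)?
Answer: -1265/36 ≈ -35.139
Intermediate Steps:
Q(Z) = (226 + Z)/(2*Z) (Q(Z) = (226 + Z)/((2*Z)) = (226 + Z)*(1/(2*Z)) = (226 + Z)/(2*Z))
(-143/K(-2))*Q(234) = (-143/(6 - 2))*((½)*(226 + 234)/234) = (-143/4)*((½)*(1/234)*460) = -143*¼*(115/117) = -143/4*115/117 = -1265/36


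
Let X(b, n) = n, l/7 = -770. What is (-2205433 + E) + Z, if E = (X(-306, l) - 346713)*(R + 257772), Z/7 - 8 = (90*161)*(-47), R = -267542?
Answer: 3433073723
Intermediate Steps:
l = -5390 (l = 7*(-770) = -5390)
Z = -4767154 (Z = 56 + 7*((90*161)*(-47)) = 56 + 7*(14490*(-47)) = 56 + 7*(-681030) = 56 - 4767210 = -4767154)
E = 3440046310 (E = (-5390 - 346713)*(-267542 + 257772) = -352103*(-9770) = 3440046310)
(-2205433 + E) + Z = (-2205433 + 3440046310) - 4767154 = 3437840877 - 4767154 = 3433073723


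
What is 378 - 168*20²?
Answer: -66822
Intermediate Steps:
378 - 168*20² = 378 - 168*400 = 378 - 67200 = -66822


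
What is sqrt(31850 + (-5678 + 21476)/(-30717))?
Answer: 2*sqrt(834752096319)/10239 ≈ 178.46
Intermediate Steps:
sqrt(31850 + (-5678 + 21476)/(-30717)) = sqrt(31850 + 15798*(-1/30717)) = sqrt(31850 - 5266/10239) = sqrt(326106884/10239) = 2*sqrt(834752096319)/10239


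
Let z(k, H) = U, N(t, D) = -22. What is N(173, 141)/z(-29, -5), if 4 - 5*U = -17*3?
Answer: -2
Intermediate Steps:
U = 11 (U = 4/5 - (-17)*3/5 = 4/5 - 1/5*(-51) = 4/5 + 51/5 = 11)
z(k, H) = 11
N(173, 141)/z(-29, -5) = -22/11 = -22*1/11 = -2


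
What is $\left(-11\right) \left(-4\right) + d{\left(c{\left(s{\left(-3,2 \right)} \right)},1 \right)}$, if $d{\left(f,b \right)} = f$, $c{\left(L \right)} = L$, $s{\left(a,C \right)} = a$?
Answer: $41$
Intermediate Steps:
$\left(-11\right) \left(-4\right) + d{\left(c{\left(s{\left(-3,2 \right)} \right)},1 \right)} = \left(-11\right) \left(-4\right) - 3 = 44 - 3 = 41$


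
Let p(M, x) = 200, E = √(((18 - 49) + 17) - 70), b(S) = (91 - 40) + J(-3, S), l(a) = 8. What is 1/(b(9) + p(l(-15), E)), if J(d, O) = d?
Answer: 1/248 ≈ 0.0040323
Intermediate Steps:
b(S) = 48 (b(S) = (91 - 40) - 3 = 51 - 3 = 48)
E = 2*I*√21 (E = √((-31 + 17) - 70) = √(-14 - 70) = √(-84) = 2*I*√21 ≈ 9.1651*I)
1/(b(9) + p(l(-15), E)) = 1/(48 + 200) = 1/248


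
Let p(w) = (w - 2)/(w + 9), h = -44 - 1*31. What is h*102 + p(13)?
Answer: -15299/2 ≈ -7649.5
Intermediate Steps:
h = -75 (h = -44 - 31 = -75)
p(w) = (-2 + w)/(9 + w)
h*102 + p(13) = -75*102 + (-2 + 13)/(9 + 13) = -7650 + 11/22 = -7650 + (1/22)*11 = -7650 + 1/2 = -15299/2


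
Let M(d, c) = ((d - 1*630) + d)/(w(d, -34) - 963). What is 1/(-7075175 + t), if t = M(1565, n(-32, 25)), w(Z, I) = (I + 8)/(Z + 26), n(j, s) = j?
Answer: -1532159/10840297030325 ≈ -1.4134e-7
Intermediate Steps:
w(Z, I) = (8 + I)/(26 + Z)
M(d, c) = (-630 + 2*d)/(-963 - 26/(26 + d)) (M(d, c) = ((d - 1*630) + d)/((8 - 34)/(26 + d) - 963) = ((d - 630) + d)/(-26/(26 + d) - 963) = ((-630 + d) + d)/(-26/(26 + d) - 963) = (-630 + 2*d)/(-963 - 26/(26 + d)))
t = -3977500/1532159 (t = -2*(-315 + 1565)*(26 + 1565)/(25064 + 963*1565) = -2*1250*1591/(25064 + 1507095) = -2*1250*1591/1532159 = -2*1/1532159*1250*1591 = -3977500/1532159 ≈ -2.5960)
1/(-7075175 + t) = 1/(-7075175 - 3977500/1532159) = 1/(-10840297030325/1532159) = -1532159/10840297030325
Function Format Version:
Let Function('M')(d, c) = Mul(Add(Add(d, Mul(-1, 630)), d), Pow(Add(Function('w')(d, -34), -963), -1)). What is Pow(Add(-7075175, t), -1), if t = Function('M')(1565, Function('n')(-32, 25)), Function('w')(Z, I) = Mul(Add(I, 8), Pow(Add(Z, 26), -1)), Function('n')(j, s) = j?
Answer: Rational(-1532159, 10840297030325) ≈ -1.4134e-7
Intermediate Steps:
Function('w')(Z, I) = Mul(Pow(Add(26, Z), -1), Add(8, I)) (Function('w')(Z, I) = Mul(Add(8, I), Pow(Add(26, Z), -1)) = Mul(Pow(Add(26, Z), -1), Add(8, I)))
Function('M')(d, c) = Mul(Pow(Add(-963, Mul(-26, Pow(Add(26, d), -1))), -1), Add(-630, Mul(2, d))) (Function('M')(d, c) = Mul(Add(Add(d, Mul(-1, 630)), d), Pow(Add(Mul(Pow(Add(26, d), -1), Add(8, -34)), -963), -1)) = Mul(Add(Add(d, -630), d), Pow(Add(Mul(Pow(Add(26, d), -1), -26), -963), -1)) = Mul(Add(Add(-630, d), d), Pow(Add(Mul(-26, Pow(Add(26, d), -1)), -963), -1)) = Mul(Add(-630, Mul(2, d)), Pow(Add(-963, Mul(-26, Pow(Add(26, d), -1))), -1)) = Mul(Pow(Add(-963, Mul(-26, Pow(Add(26, d), -1))), -1), Add(-630, Mul(2, d))))
t = Rational(-3977500, 1532159) (t = Mul(-2, Pow(Add(25064, Mul(963, 1565)), -1), Add(-315, 1565), Add(26, 1565)) = Mul(-2, Pow(Add(25064, 1507095), -1), 1250, 1591) = Mul(-2, Pow(1532159, -1), 1250, 1591) = Mul(-2, Rational(1, 1532159), 1250, 1591) = Rational(-3977500, 1532159) ≈ -2.5960)
Pow(Add(-7075175, t), -1) = Pow(Add(-7075175, Rational(-3977500, 1532159)), -1) = Pow(Rational(-10840297030325, 1532159), -1) = Rational(-1532159, 10840297030325)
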